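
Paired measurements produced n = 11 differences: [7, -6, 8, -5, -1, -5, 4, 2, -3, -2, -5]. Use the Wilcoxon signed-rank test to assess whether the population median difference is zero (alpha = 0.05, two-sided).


Step 1: Drop any zero differences (none here) and take |d_i|.
|d| = [7, 6, 8, 5, 1, 5, 4, 2, 3, 2, 5]
Step 2: Midrank |d_i| (ties get averaged ranks).
ranks: |7|->10, |6|->9, |8|->11, |5|->7, |1|->1, |5|->7, |4|->5, |2|->2.5, |3|->4, |2|->2.5, |5|->7
Step 3: Attach original signs; sum ranks with positive sign and with negative sign.
W+ = 10 + 11 + 5 + 2.5 = 28.5
W- = 9 + 7 + 1 + 7 + 4 + 2.5 + 7 = 37.5
(Check: W+ + W- = 66 should equal n(n+1)/2 = 66.)
Step 4: Test statistic W = min(W+, W-) = 28.5.
Step 5: Ties in |d|, so use the tie-corrected normal approximation.
        E[W] = n(n+1)/4 = 11*12/4 = 33.
        Tie groups: |d|=2 (t=2), |d|=5 (t=3); sum(t^3 - t) = 30.
        Var[W] = n(n+1)(2n+1)/24 - sum(t^3-t)/48 = 3036/24 - 30/48 = 125.875.
        z = (W - E[W]) / sqrt(Var[W]) = (28.5 - 33) / 11.2194 = -0.4011.
        Two-sided p = 2*Phi(z) = 0.688353.
Step 6: alpha = 0.05. fail to reject H0.

W+ = 28.5, W- = 37.5, W = min = 28.5, p = 0.688353, fail to reject H0.


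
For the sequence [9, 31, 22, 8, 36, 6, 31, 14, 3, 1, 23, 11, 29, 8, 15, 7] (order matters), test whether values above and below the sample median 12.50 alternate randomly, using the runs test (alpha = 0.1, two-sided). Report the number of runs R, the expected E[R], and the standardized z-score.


Step 1: Compute median = 12.50; label A = above, B = below.
Labels in order: BAABABAABBABABAB  (n_A = 8, n_B = 8)
Step 2: Count runs R = 13.
Step 3: Under H0 (random ordering), E[R] = 2*n_A*n_B/(n_A+n_B) + 1 = 2*8*8/16 + 1 = 9.0000.
        Var[R] = 2*n_A*n_B*(2*n_A*n_B - n_A - n_B) / ((n_A+n_B)^2 * (n_A+n_B-1)) = 14336/3840 = 3.7333.
        SD[R] = 1.9322.
Step 4: Continuity-corrected z = (R - 0.5 - E[R]) / SD[R] = (13 - 0.5 - 9.0000) / 1.9322 = 1.8114.
Step 5: Two-sided p-value via normal approximation = 2*(1 - Phi(|z|)) = 0.070076.
Step 6: alpha = 0.1. reject H0.

R = 13, z = 1.8114, p = 0.070076, reject H0.


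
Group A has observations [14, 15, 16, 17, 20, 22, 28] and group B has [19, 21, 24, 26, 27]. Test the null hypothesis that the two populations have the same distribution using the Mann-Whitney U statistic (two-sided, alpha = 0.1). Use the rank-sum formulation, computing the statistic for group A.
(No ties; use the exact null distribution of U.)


Step 1: Combine and sort all 12 observations; assign midranks.
sorted (value, group): (14,X), (15,X), (16,X), (17,X), (19,Y), (20,X), (21,Y), (22,X), (24,Y), (26,Y), (27,Y), (28,X)
ranks: 14->1, 15->2, 16->3, 17->4, 19->5, 20->6, 21->7, 22->8, 24->9, 26->10, 27->11, 28->12
Step 2: Rank sum for X: R1 = 1 + 2 + 3 + 4 + 6 + 8 + 12 = 36.
Step 3: U_X = R1 - n1(n1+1)/2 = 36 - 7*8/2 = 36 - 28 = 8.
       U_Y = n1*n2 - U_X = 35 - 8 = 27.
Step 4: No ties, so the exact null distribution of U (based on enumerating the C(12,7) = 792 equally likely rank assignments) gives the two-sided p-value.
Step 5: p-value = 0.148990; compare to alpha = 0.1. fail to reject H0.

U_X = 8, p = 0.148990, fail to reject H0 at alpha = 0.1.


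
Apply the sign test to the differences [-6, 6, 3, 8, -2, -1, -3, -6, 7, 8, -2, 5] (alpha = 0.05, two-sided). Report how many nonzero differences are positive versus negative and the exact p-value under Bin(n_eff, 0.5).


Step 1: Discard zero differences. Original n = 12; n_eff = number of nonzero differences = 12.
Nonzero differences (with sign): -6, +6, +3, +8, -2, -1, -3, -6, +7, +8, -2, +5
Step 2: Count signs: positive = 6, negative = 6.
Step 3: Under H0: P(positive) = 0.5, so the number of positives S ~ Bin(12, 0.5).
Step 4: Two-sided exact p-value = sum of Bin(12,0.5) probabilities at or below the observed probability = 1.000000.
Step 5: alpha = 0.05. fail to reject H0.

n_eff = 12, pos = 6, neg = 6, p = 1.000000, fail to reject H0.


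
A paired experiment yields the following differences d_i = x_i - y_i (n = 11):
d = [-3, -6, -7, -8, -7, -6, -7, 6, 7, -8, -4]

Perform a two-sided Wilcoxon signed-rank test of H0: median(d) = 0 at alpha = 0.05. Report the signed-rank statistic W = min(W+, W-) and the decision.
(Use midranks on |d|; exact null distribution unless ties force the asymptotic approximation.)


Step 1: Drop any zero differences (none here) and take |d_i|.
|d| = [3, 6, 7, 8, 7, 6, 7, 6, 7, 8, 4]
Step 2: Midrank |d_i| (ties get averaged ranks).
ranks: |3|->1, |6|->4, |7|->7.5, |8|->10.5, |7|->7.5, |6|->4, |7|->7.5, |6|->4, |7|->7.5, |8|->10.5, |4|->2
Step 3: Attach original signs; sum ranks with positive sign and with negative sign.
W+ = 4 + 7.5 = 11.5
W- = 1 + 4 + 7.5 + 10.5 + 7.5 + 4 + 7.5 + 10.5 + 2 = 54.5
(Check: W+ + W- = 66 should equal n(n+1)/2 = 66.)
Step 4: Test statistic W = min(W+, W-) = 11.5.
Step 5: Ties in |d|, so use the tie-corrected normal approximation.
        E[W] = n(n+1)/4 = 11*12/4 = 33.
        Tie groups: |d|=6 (t=3), |d|=7 (t=4), |d|=8 (t=2); sum(t^3 - t) = 90.
        Var[W] = n(n+1)(2n+1)/24 - sum(t^3-t)/48 = 3036/24 - 90/48 = 124.625.
        z = (W - E[W]) / sqrt(Var[W]) = (11.5 - 33) / 11.1636 = -1.9259.
        Two-sided p = 2*Phi(z) = 0.054116.
Step 6: alpha = 0.05. fail to reject H0.

W+ = 11.5, W- = 54.5, W = min = 11.5, p = 0.054116, fail to reject H0.


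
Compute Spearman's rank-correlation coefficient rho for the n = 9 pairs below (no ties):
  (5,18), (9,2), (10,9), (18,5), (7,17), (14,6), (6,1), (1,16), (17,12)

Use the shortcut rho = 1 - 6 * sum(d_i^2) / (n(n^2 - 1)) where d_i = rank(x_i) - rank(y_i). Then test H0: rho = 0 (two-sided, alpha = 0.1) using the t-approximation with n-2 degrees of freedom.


Step 1: Rank x and y separately (midranks; no ties here).
rank(x): 5->2, 9->5, 10->6, 18->9, 7->4, 14->7, 6->3, 1->1, 17->8
rank(y): 18->9, 2->2, 9->5, 5->3, 17->8, 6->4, 1->1, 16->7, 12->6
Step 2: d_i = R_x(i) - R_y(i); compute d_i^2.
  (2-9)^2=49, (5-2)^2=9, (6-5)^2=1, (9-3)^2=36, (4-8)^2=16, (7-4)^2=9, (3-1)^2=4, (1-7)^2=36, (8-6)^2=4
sum(d^2) = 164.
Step 3: rho = 1 - 6*164 / (9*(9^2 - 1)) = 1 - 984/720 = -0.366667.
Step 4: Under H0, t = rho * sqrt((n-2)/(1-rho^2)) = -1.0427 ~ t(7).
Step 5: Two-sided p-value from the t-distribution with 7 df = 0.331740.
Step 6: alpha = 0.1. fail to reject H0.

rho = -0.3667, p = 0.331740, fail to reject H0 at alpha = 0.1.


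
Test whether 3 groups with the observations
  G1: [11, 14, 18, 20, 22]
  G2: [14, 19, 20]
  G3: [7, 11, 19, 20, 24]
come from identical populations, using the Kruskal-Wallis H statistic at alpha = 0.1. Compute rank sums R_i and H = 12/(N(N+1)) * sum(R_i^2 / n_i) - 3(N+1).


Step 1: Combine all N = 13 observations and assign midranks.
sorted (value, group, rank): (7,G3,1), (11,G1,2.5), (11,G3,2.5), (14,G1,4.5), (14,G2,4.5), (18,G1,6), (19,G2,7.5), (19,G3,7.5), (20,G1,10), (20,G2,10), (20,G3,10), (22,G1,12), (24,G3,13)
Step 2: Sum ranks within each group.
R_1 = 35 (n_1 = 5)
R_2 = 22 (n_2 = 3)
R_3 = 34 (n_3 = 5)
Step 3: H = 12/(N(N+1)) * sum(R_i^2/n_i) - 3(N+1)
     = 12/(13*14) * (35^2/5 + 22^2/3 + 34^2/5) - 3*14
     = 0.065934 * 637.533 - 42
     = 0.035165.
Step 4: Ties present; correction factor C = 1 - 42/(13^3 - 13) = 0.980769. Corrected H = 0.035165 / 0.980769 = 0.035854.
Step 5: Under H0, H ~ chi^2(2); p-value = 0.982233.
Step 6: alpha = 0.1. fail to reject H0.

H = 0.0359, df = 2, p = 0.982233, fail to reject H0.


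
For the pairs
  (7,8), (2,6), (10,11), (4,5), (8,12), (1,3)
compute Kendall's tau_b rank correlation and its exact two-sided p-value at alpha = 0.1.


Step 1: Enumerate the 15 unordered pairs (i,j) with i<j and classify each by sign(x_j-x_i) * sign(y_j-y_i).
  (1,2):dx=-5,dy=-2->C; (1,3):dx=+3,dy=+3->C; (1,4):dx=-3,dy=-3->C; (1,5):dx=+1,dy=+4->C
  (1,6):dx=-6,dy=-5->C; (2,3):dx=+8,dy=+5->C; (2,4):dx=+2,dy=-1->D; (2,5):dx=+6,dy=+6->C
  (2,6):dx=-1,dy=-3->C; (3,4):dx=-6,dy=-6->C; (3,5):dx=-2,dy=+1->D; (3,6):dx=-9,dy=-8->C
  (4,5):dx=+4,dy=+7->C; (4,6):dx=-3,dy=-2->C; (5,6):dx=-7,dy=-9->C
Step 2: C = 13, D = 2, total pairs = 15.
Step 3: tau = (C - D)/(n(n-1)/2) = (13 - 2)/15 = 0.733333.
Step 4: Exact two-sided p-value (enumerate n! = 720 permutations of y under H0): p = 0.055556.
Step 5: alpha = 0.1. reject H0.

tau_b = 0.7333 (C=13, D=2), p = 0.055556, reject H0.


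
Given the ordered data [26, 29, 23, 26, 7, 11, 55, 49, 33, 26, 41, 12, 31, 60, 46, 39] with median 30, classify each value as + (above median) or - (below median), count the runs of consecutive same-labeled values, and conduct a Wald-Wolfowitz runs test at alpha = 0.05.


Step 1: Compute median = 30; label A = above, B = below.
Labels in order: BBBBBBAAABABAAAA  (n_A = 8, n_B = 8)
Step 2: Count runs R = 6.
Step 3: Under H0 (random ordering), E[R] = 2*n_A*n_B/(n_A+n_B) + 1 = 2*8*8/16 + 1 = 9.0000.
        Var[R] = 2*n_A*n_B*(2*n_A*n_B - n_A - n_B) / ((n_A+n_B)^2 * (n_A+n_B-1)) = 14336/3840 = 3.7333.
        SD[R] = 1.9322.
Step 4: Continuity-corrected z = (R + 0.5 - E[R]) / SD[R] = (6 + 0.5 - 9.0000) / 1.9322 = -1.2939.
Step 5: Two-sided p-value via normal approximation = 2*(1 - Phi(|z|)) = 0.195709.
Step 6: alpha = 0.05. fail to reject H0.

R = 6, z = -1.2939, p = 0.195709, fail to reject H0.


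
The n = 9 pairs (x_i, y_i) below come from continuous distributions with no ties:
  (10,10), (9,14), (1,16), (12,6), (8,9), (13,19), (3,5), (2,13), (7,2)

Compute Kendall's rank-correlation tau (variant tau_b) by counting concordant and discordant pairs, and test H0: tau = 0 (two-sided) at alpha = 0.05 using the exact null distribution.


Step 1: Enumerate the 36 unordered pairs (i,j) with i<j and classify each by sign(x_j-x_i) * sign(y_j-y_i).
  (1,2):dx=-1,dy=+4->D; (1,3):dx=-9,dy=+6->D; (1,4):dx=+2,dy=-4->D; (1,5):dx=-2,dy=-1->C
  (1,6):dx=+3,dy=+9->C; (1,7):dx=-7,dy=-5->C; (1,8):dx=-8,dy=+3->D; (1,9):dx=-3,dy=-8->C
  (2,3):dx=-8,dy=+2->D; (2,4):dx=+3,dy=-8->D; (2,5):dx=-1,dy=-5->C; (2,6):dx=+4,dy=+5->C
  (2,7):dx=-6,dy=-9->C; (2,8):dx=-7,dy=-1->C; (2,9):dx=-2,dy=-12->C; (3,4):dx=+11,dy=-10->D
  (3,5):dx=+7,dy=-7->D; (3,6):dx=+12,dy=+3->C; (3,7):dx=+2,dy=-11->D; (3,8):dx=+1,dy=-3->D
  (3,9):dx=+6,dy=-14->D; (4,5):dx=-4,dy=+3->D; (4,6):dx=+1,dy=+13->C; (4,7):dx=-9,dy=-1->C
  (4,8):dx=-10,dy=+7->D; (4,9):dx=-5,dy=-4->C; (5,6):dx=+5,dy=+10->C; (5,7):dx=-5,dy=-4->C
  (5,8):dx=-6,dy=+4->D; (5,9):dx=-1,dy=-7->C; (6,7):dx=-10,dy=-14->C; (6,8):dx=-11,dy=-6->C
  (6,9):dx=-6,dy=-17->C; (7,8):dx=-1,dy=+8->D; (7,9):dx=+4,dy=-3->D; (8,9):dx=+5,dy=-11->D
Step 2: C = 19, D = 17, total pairs = 36.
Step 3: tau = (C - D)/(n(n-1)/2) = (19 - 17)/36 = 0.055556.
Step 4: Exact two-sided p-value (enumerate n! = 362880 permutations of y under H0): p = 0.919455.
Step 5: alpha = 0.05. fail to reject H0.

tau_b = 0.0556 (C=19, D=17), p = 0.919455, fail to reject H0.


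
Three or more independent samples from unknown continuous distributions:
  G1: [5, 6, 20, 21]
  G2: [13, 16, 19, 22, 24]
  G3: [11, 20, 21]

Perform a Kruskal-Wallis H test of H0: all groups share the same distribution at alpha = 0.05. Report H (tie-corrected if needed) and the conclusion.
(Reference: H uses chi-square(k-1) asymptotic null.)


Step 1: Combine all N = 12 observations and assign midranks.
sorted (value, group, rank): (5,G1,1), (6,G1,2), (11,G3,3), (13,G2,4), (16,G2,5), (19,G2,6), (20,G1,7.5), (20,G3,7.5), (21,G1,9.5), (21,G3,9.5), (22,G2,11), (24,G2,12)
Step 2: Sum ranks within each group.
R_1 = 20 (n_1 = 4)
R_2 = 38 (n_2 = 5)
R_3 = 20 (n_3 = 3)
Step 3: H = 12/(N(N+1)) * sum(R_i^2/n_i) - 3(N+1)
     = 12/(12*13) * (20^2/4 + 38^2/5 + 20^2/3) - 3*13
     = 0.076923 * 522.133 - 39
     = 1.164103.
Step 4: Ties present; correction factor C = 1 - 12/(12^3 - 12) = 0.993007. Corrected H = 1.164103 / 0.993007 = 1.172300.
Step 5: Under H0, H ~ chi^2(2); p-value = 0.556465.
Step 6: alpha = 0.05. fail to reject H0.

H = 1.1723, df = 2, p = 0.556465, fail to reject H0.


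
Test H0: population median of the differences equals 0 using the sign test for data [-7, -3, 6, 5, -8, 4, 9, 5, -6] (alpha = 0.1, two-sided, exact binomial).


Step 1: Discard zero differences. Original n = 9; n_eff = number of nonzero differences = 9.
Nonzero differences (with sign): -7, -3, +6, +5, -8, +4, +9, +5, -6
Step 2: Count signs: positive = 5, negative = 4.
Step 3: Under H0: P(positive) = 0.5, so the number of positives S ~ Bin(9, 0.5).
Step 4: Two-sided exact p-value = sum of Bin(9,0.5) probabilities at or below the observed probability = 1.000000.
Step 5: alpha = 0.1. fail to reject H0.

n_eff = 9, pos = 5, neg = 4, p = 1.000000, fail to reject H0.


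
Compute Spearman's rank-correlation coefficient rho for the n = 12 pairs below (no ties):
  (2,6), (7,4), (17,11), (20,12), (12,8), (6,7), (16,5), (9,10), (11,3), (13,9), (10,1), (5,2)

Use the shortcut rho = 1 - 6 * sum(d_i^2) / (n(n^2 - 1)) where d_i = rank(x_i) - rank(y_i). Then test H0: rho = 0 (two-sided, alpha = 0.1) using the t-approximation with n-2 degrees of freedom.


Step 1: Rank x and y separately (midranks; no ties here).
rank(x): 2->1, 7->4, 17->11, 20->12, 12->8, 6->3, 16->10, 9->5, 11->7, 13->9, 10->6, 5->2
rank(y): 6->6, 4->4, 11->11, 12->12, 8->8, 7->7, 5->5, 10->10, 3->3, 9->9, 1->1, 2->2
Step 2: d_i = R_x(i) - R_y(i); compute d_i^2.
  (1-6)^2=25, (4-4)^2=0, (11-11)^2=0, (12-12)^2=0, (8-8)^2=0, (3-7)^2=16, (10-5)^2=25, (5-10)^2=25, (7-3)^2=16, (9-9)^2=0, (6-1)^2=25, (2-2)^2=0
sum(d^2) = 132.
Step 3: rho = 1 - 6*132 / (12*(12^2 - 1)) = 1 - 792/1716 = 0.538462.
Step 4: Under H0, t = rho * sqrt((n-2)/(1-rho^2)) = 2.0207 ~ t(10).
Step 5: Two-sided p-value from the t-distribution with 10 df = 0.070894.
Step 6: alpha = 0.1. reject H0.

rho = 0.5385, p = 0.070894, reject H0 at alpha = 0.1.


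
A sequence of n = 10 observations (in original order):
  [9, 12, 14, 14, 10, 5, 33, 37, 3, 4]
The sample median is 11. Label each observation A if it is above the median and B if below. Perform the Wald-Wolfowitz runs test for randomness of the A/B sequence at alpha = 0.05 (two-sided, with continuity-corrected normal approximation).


Step 1: Compute median = 11; label A = above, B = below.
Labels in order: BAAABBAABB  (n_A = 5, n_B = 5)
Step 2: Count runs R = 5.
Step 3: Under H0 (random ordering), E[R] = 2*n_A*n_B/(n_A+n_B) + 1 = 2*5*5/10 + 1 = 6.0000.
        Var[R] = 2*n_A*n_B*(2*n_A*n_B - n_A - n_B) / ((n_A+n_B)^2 * (n_A+n_B-1)) = 2000/900 = 2.2222.
        SD[R] = 1.4907.
Step 4: Continuity-corrected z = (R + 0.5 - E[R]) / SD[R] = (5 + 0.5 - 6.0000) / 1.4907 = -0.3354.
Step 5: Two-sided p-value via normal approximation = 2*(1 - Phi(|z|)) = 0.737316.
Step 6: alpha = 0.05. fail to reject H0.

R = 5, z = -0.3354, p = 0.737316, fail to reject H0.


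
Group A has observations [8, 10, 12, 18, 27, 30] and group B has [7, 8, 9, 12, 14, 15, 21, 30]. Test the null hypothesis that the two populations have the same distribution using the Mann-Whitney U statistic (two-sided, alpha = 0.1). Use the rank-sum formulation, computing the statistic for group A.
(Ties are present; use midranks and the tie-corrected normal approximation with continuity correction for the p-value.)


Step 1: Combine and sort all 14 observations; assign midranks.
sorted (value, group): (7,Y), (8,X), (8,Y), (9,Y), (10,X), (12,X), (12,Y), (14,Y), (15,Y), (18,X), (21,Y), (27,X), (30,X), (30,Y)
ranks: 7->1, 8->2.5, 8->2.5, 9->4, 10->5, 12->6.5, 12->6.5, 14->8, 15->9, 18->10, 21->11, 27->12, 30->13.5, 30->13.5
Step 2: Rank sum for X: R1 = 2.5 + 5 + 6.5 + 10 + 12 + 13.5 = 49.5.
Step 3: U_X = R1 - n1(n1+1)/2 = 49.5 - 6*7/2 = 49.5 - 21 = 28.5.
       U_Y = n1*n2 - U_X = 48 - 28.5 = 19.5.
Step 4: Ties are present, so use the tie-corrected normal approximation (with continuity correction) for the p-value.
Step 5: p-value = 0.604382; compare to alpha = 0.1. fail to reject H0.

U_X = 28.5, p = 0.604382, fail to reject H0 at alpha = 0.1.


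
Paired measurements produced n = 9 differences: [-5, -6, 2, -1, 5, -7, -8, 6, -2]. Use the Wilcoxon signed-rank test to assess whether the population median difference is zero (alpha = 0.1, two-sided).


Step 1: Drop any zero differences (none here) and take |d_i|.
|d| = [5, 6, 2, 1, 5, 7, 8, 6, 2]
Step 2: Midrank |d_i| (ties get averaged ranks).
ranks: |5|->4.5, |6|->6.5, |2|->2.5, |1|->1, |5|->4.5, |7|->8, |8|->9, |6|->6.5, |2|->2.5
Step 3: Attach original signs; sum ranks with positive sign and with negative sign.
W+ = 2.5 + 4.5 + 6.5 = 13.5
W- = 4.5 + 6.5 + 1 + 8 + 9 + 2.5 = 31.5
(Check: W+ + W- = 45 should equal n(n+1)/2 = 45.)
Step 4: Test statistic W = min(W+, W-) = 13.5.
Step 5: Ties in |d|, so use the tie-corrected normal approximation.
        E[W] = n(n+1)/4 = 9*10/4 = 22.5.
        Tie groups: |d|=2 (t=2), |d|=5 (t=2), |d|=6 (t=2); sum(t^3 - t) = 18.
        Var[W] = n(n+1)(2n+1)/24 - sum(t^3-t)/48 = 1710/24 - 18/48 = 70.875.
        z = (W - E[W]) / sqrt(Var[W]) = (13.5 - 22.5) / 8.4187 = -1.0690.
        Two-sided p = 2*Phi(z) = 0.285049.
Step 6: alpha = 0.1. fail to reject H0.

W+ = 13.5, W- = 31.5, W = min = 13.5, p = 0.285049, fail to reject H0.


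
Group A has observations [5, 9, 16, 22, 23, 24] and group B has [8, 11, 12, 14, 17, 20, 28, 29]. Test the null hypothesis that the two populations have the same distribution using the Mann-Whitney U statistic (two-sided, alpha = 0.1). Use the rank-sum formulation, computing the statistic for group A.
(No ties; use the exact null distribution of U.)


Step 1: Combine and sort all 14 observations; assign midranks.
sorted (value, group): (5,X), (8,Y), (9,X), (11,Y), (12,Y), (14,Y), (16,X), (17,Y), (20,Y), (22,X), (23,X), (24,X), (28,Y), (29,Y)
ranks: 5->1, 8->2, 9->3, 11->4, 12->5, 14->6, 16->7, 17->8, 20->9, 22->10, 23->11, 24->12, 28->13, 29->14
Step 2: Rank sum for X: R1 = 1 + 3 + 7 + 10 + 11 + 12 = 44.
Step 3: U_X = R1 - n1(n1+1)/2 = 44 - 6*7/2 = 44 - 21 = 23.
       U_Y = n1*n2 - U_X = 48 - 23 = 25.
Step 4: No ties, so the exact null distribution of U (based on enumerating the C(14,6) = 3003 equally likely rank assignments) gives the two-sided p-value.
Step 5: p-value = 0.949717; compare to alpha = 0.1. fail to reject H0.

U_X = 23, p = 0.949717, fail to reject H0 at alpha = 0.1.


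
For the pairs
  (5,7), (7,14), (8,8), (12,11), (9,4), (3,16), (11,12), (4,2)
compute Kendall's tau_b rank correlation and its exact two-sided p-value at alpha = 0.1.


Step 1: Enumerate the 28 unordered pairs (i,j) with i<j and classify each by sign(x_j-x_i) * sign(y_j-y_i).
  (1,2):dx=+2,dy=+7->C; (1,3):dx=+3,dy=+1->C; (1,4):dx=+7,dy=+4->C; (1,5):dx=+4,dy=-3->D
  (1,6):dx=-2,dy=+9->D; (1,7):dx=+6,dy=+5->C; (1,8):dx=-1,dy=-5->C; (2,3):dx=+1,dy=-6->D
  (2,4):dx=+5,dy=-3->D; (2,5):dx=+2,dy=-10->D; (2,6):dx=-4,dy=+2->D; (2,7):dx=+4,dy=-2->D
  (2,8):dx=-3,dy=-12->C; (3,4):dx=+4,dy=+3->C; (3,5):dx=+1,dy=-4->D; (3,6):dx=-5,dy=+8->D
  (3,7):dx=+3,dy=+4->C; (3,8):dx=-4,dy=-6->C; (4,5):dx=-3,dy=-7->C; (4,6):dx=-9,dy=+5->D
  (4,7):dx=-1,dy=+1->D; (4,8):dx=-8,dy=-9->C; (5,6):dx=-6,dy=+12->D; (5,7):dx=+2,dy=+8->C
  (5,8):dx=-5,dy=-2->C; (6,7):dx=+8,dy=-4->D; (6,8):dx=+1,dy=-14->D; (7,8):dx=-7,dy=-10->C
Step 2: C = 14, D = 14, total pairs = 28.
Step 3: tau = (C - D)/(n(n-1)/2) = (14 - 14)/28 = 0.000000.
Step 4: Exact two-sided p-value (enumerate n! = 40320 permutations of y under H0): p = 1.000000.
Step 5: alpha = 0.1. fail to reject H0.

tau_b = 0.0000 (C=14, D=14), p = 1.000000, fail to reject H0.


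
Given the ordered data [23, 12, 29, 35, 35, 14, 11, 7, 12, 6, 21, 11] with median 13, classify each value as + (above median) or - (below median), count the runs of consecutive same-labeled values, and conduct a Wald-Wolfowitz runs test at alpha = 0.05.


Step 1: Compute median = 13; label A = above, B = below.
Labels in order: ABAAAABBBBAB  (n_A = 6, n_B = 6)
Step 2: Count runs R = 6.
Step 3: Under H0 (random ordering), E[R] = 2*n_A*n_B/(n_A+n_B) + 1 = 2*6*6/12 + 1 = 7.0000.
        Var[R] = 2*n_A*n_B*(2*n_A*n_B - n_A - n_B) / ((n_A+n_B)^2 * (n_A+n_B-1)) = 4320/1584 = 2.7273.
        SD[R] = 1.6514.
Step 4: Continuity-corrected z = (R + 0.5 - E[R]) / SD[R] = (6 + 0.5 - 7.0000) / 1.6514 = -0.3028.
Step 5: Two-sided p-value via normal approximation = 2*(1 - Phi(|z|)) = 0.762069.
Step 6: alpha = 0.05. fail to reject H0.

R = 6, z = -0.3028, p = 0.762069, fail to reject H0.


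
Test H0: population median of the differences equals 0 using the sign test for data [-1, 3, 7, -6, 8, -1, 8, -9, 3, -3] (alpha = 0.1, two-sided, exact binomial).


Step 1: Discard zero differences. Original n = 10; n_eff = number of nonzero differences = 10.
Nonzero differences (with sign): -1, +3, +7, -6, +8, -1, +8, -9, +3, -3
Step 2: Count signs: positive = 5, negative = 5.
Step 3: Under H0: P(positive) = 0.5, so the number of positives S ~ Bin(10, 0.5).
Step 4: Two-sided exact p-value = sum of Bin(10,0.5) probabilities at or below the observed probability = 1.000000.
Step 5: alpha = 0.1. fail to reject H0.

n_eff = 10, pos = 5, neg = 5, p = 1.000000, fail to reject H0.


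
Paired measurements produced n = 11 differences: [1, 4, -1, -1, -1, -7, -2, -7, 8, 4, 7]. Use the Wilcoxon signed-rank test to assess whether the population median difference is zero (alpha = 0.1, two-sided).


Step 1: Drop any zero differences (none here) and take |d_i|.
|d| = [1, 4, 1, 1, 1, 7, 2, 7, 8, 4, 7]
Step 2: Midrank |d_i| (ties get averaged ranks).
ranks: |1|->2.5, |4|->6.5, |1|->2.5, |1|->2.5, |1|->2.5, |7|->9, |2|->5, |7|->9, |8|->11, |4|->6.5, |7|->9
Step 3: Attach original signs; sum ranks with positive sign and with negative sign.
W+ = 2.5 + 6.5 + 11 + 6.5 + 9 = 35.5
W- = 2.5 + 2.5 + 2.5 + 9 + 5 + 9 = 30.5
(Check: W+ + W- = 66 should equal n(n+1)/2 = 66.)
Step 4: Test statistic W = min(W+, W-) = 30.5.
Step 5: Ties in |d|, so use the tie-corrected normal approximation.
        E[W] = n(n+1)/4 = 11*12/4 = 33.
        Tie groups: |d|=1 (t=4), |d|=4 (t=2), |d|=7 (t=3); sum(t^3 - t) = 90.
        Var[W] = n(n+1)(2n+1)/24 - sum(t^3-t)/48 = 3036/24 - 90/48 = 124.625.
        z = (W - E[W]) / sqrt(Var[W]) = (30.5 - 33) / 11.1636 = -0.2239.
        Two-sided p = 2*Phi(z) = 0.822802.
Step 6: alpha = 0.1. fail to reject H0.

W+ = 35.5, W- = 30.5, W = min = 30.5, p = 0.822802, fail to reject H0.


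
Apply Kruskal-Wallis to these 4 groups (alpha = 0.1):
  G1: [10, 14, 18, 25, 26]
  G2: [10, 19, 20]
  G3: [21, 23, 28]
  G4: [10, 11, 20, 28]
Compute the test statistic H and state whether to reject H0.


Step 1: Combine all N = 15 observations and assign midranks.
sorted (value, group, rank): (10,G1,2), (10,G2,2), (10,G4,2), (11,G4,4), (14,G1,5), (18,G1,6), (19,G2,7), (20,G2,8.5), (20,G4,8.5), (21,G3,10), (23,G3,11), (25,G1,12), (26,G1,13), (28,G3,14.5), (28,G4,14.5)
Step 2: Sum ranks within each group.
R_1 = 38 (n_1 = 5)
R_2 = 17.5 (n_2 = 3)
R_3 = 35.5 (n_3 = 3)
R_4 = 29 (n_4 = 4)
Step 3: H = 12/(N(N+1)) * sum(R_i^2/n_i) - 3(N+1)
     = 12/(15*16) * (38^2/5 + 17.5^2/3 + 35.5^2/3 + 29^2/4) - 3*16
     = 0.050000 * 1021.22 - 48
     = 3.060833.
Step 4: Ties present; correction factor C = 1 - 36/(15^3 - 15) = 0.989286. Corrected H = 3.060833 / 0.989286 = 3.093983.
Step 5: Under H0, H ~ chi^2(3); p-value = 0.377361.
Step 6: alpha = 0.1. fail to reject H0.

H = 3.0940, df = 3, p = 0.377361, fail to reject H0.


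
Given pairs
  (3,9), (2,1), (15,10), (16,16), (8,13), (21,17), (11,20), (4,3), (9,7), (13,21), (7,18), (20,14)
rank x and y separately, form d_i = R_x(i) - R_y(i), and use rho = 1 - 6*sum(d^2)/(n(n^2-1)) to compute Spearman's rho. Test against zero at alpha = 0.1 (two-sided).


Step 1: Rank x and y separately (midranks; no ties here).
rank(x): 3->2, 2->1, 15->9, 16->10, 8->5, 21->12, 11->7, 4->3, 9->6, 13->8, 7->4, 20->11
rank(y): 9->4, 1->1, 10->5, 16->8, 13->6, 17->9, 20->11, 3->2, 7->3, 21->12, 18->10, 14->7
Step 2: d_i = R_x(i) - R_y(i); compute d_i^2.
  (2-4)^2=4, (1-1)^2=0, (9-5)^2=16, (10-8)^2=4, (5-6)^2=1, (12-9)^2=9, (7-11)^2=16, (3-2)^2=1, (6-3)^2=9, (8-12)^2=16, (4-10)^2=36, (11-7)^2=16
sum(d^2) = 128.
Step 3: rho = 1 - 6*128 / (12*(12^2 - 1)) = 1 - 768/1716 = 0.552448.
Step 4: Under H0, t = rho * sqrt((n-2)/(1-rho^2)) = 2.0959 ~ t(10).
Step 5: Two-sided p-value from the t-distribution with 10 df = 0.062511.
Step 6: alpha = 0.1. reject H0.

rho = 0.5524, p = 0.062511, reject H0 at alpha = 0.1.


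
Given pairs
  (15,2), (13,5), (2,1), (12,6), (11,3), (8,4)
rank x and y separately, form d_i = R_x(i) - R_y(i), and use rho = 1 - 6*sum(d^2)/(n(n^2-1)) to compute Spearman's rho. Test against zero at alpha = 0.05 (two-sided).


Step 1: Rank x and y separately (midranks; no ties here).
rank(x): 15->6, 13->5, 2->1, 12->4, 11->3, 8->2
rank(y): 2->2, 5->5, 1->1, 6->6, 3->3, 4->4
Step 2: d_i = R_x(i) - R_y(i); compute d_i^2.
  (6-2)^2=16, (5-5)^2=0, (1-1)^2=0, (4-6)^2=4, (3-3)^2=0, (2-4)^2=4
sum(d^2) = 24.
Step 3: rho = 1 - 6*24 / (6*(6^2 - 1)) = 1 - 144/210 = 0.314286.
Step 4: Under H0, t = rho * sqrt((n-2)/(1-rho^2)) = 0.6621 ~ t(4).
Step 5: Two-sided p-value from the t-distribution with 4 df = 0.544093.
Step 6: alpha = 0.05. fail to reject H0.

rho = 0.3143, p = 0.544093, fail to reject H0 at alpha = 0.05.


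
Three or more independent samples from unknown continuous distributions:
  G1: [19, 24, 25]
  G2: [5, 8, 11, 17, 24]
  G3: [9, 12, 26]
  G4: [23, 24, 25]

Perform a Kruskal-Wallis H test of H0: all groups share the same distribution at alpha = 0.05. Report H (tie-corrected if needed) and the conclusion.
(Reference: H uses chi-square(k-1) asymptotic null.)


Step 1: Combine all N = 14 observations and assign midranks.
sorted (value, group, rank): (5,G2,1), (8,G2,2), (9,G3,3), (11,G2,4), (12,G3,5), (17,G2,6), (19,G1,7), (23,G4,8), (24,G1,10), (24,G2,10), (24,G4,10), (25,G1,12.5), (25,G4,12.5), (26,G3,14)
Step 2: Sum ranks within each group.
R_1 = 29.5 (n_1 = 3)
R_2 = 23 (n_2 = 5)
R_3 = 22 (n_3 = 3)
R_4 = 30.5 (n_4 = 3)
Step 3: H = 12/(N(N+1)) * sum(R_i^2/n_i) - 3(N+1)
     = 12/(14*15) * (29.5^2/3 + 23^2/5 + 22^2/3 + 30.5^2/3) - 3*15
     = 0.057143 * 867.3 - 45
     = 4.560000.
Step 4: Ties present; correction factor C = 1 - 30/(14^3 - 14) = 0.989011. Corrected H = 4.560000 / 0.989011 = 4.610667.
Step 5: Under H0, H ~ chi^2(3); p-value = 0.202629.
Step 6: alpha = 0.05. fail to reject H0.

H = 4.6107, df = 3, p = 0.202629, fail to reject H0.


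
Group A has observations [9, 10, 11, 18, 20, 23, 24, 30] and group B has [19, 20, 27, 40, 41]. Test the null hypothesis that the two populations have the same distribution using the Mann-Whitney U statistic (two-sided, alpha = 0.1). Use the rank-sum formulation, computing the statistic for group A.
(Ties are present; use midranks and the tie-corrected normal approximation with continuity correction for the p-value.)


Step 1: Combine and sort all 13 observations; assign midranks.
sorted (value, group): (9,X), (10,X), (11,X), (18,X), (19,Y), (20,X), (20,Y), (23,X), (24,X), (27,Y), (30,X), (40,Y), (41,Y)
ranks: 9->1, 10->2, 11->3, 18->4, 19->5, 20->6.5, 20->6.5, 23->8, 24->9, 27->10, 30->11, 40->12, 41->13
Step 2: Rank sum for X: R1 = 1 + 2 + 3 + 4 + 6.5 + 8 + 9 + 11 = 44.5.
Step 3: U_X = R1 - n1(n1+1)/2 = 44.5 - 8*9/2 = 44.5 - 36 = 8.5.
       U_Y = n1*n2 - U_X = 40 - 8.5 = 31.5.
Step 4: Ties are present, so use the tie-corrected normal approximation (with continuity correction) for the p-value.
Step 5: p-value = 0.106864; compare to alpha = 0.1. fail to reject H0.

U_X = 8.5, p = 0.106864, fail to reject H0 at alpha = 0.1.


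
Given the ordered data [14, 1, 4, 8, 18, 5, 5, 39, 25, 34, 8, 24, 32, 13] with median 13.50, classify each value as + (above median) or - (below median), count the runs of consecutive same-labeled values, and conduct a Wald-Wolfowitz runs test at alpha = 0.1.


Step 1: Compute median = 13.50; label A = above, B = below.
Labels in order: ABBBABBAAABAAB  (n_A = 7, n_B = 7)
Step 2: Count runs R = 8.
Step 3: Under H0 (random ordering), E[R] = 2*n_A*n_B/(n_A+n_B) + 1 = 2*7*7/14 + 1 = 8.0000.
        Var[R] = 2*n_A*n_B*(2*n_A*n_B - n_A - n_B) / ((n_A+n_B)^2 * (n_A+n_B-1)) = 8232/2548 = 3.2308.
        SD[R] = 1.7974.
Step 4: R = E[R], so z = 0 with no continuity correction.
Step 5: Two-sided p-value via normal approximation = 2*(1 - Phi(|z|)) = 1.000000.
Step 6: alpha = 0.1. fail to reject H0.

R = 8, z = 0.0000, p = 1.000000, fail to reject H0.


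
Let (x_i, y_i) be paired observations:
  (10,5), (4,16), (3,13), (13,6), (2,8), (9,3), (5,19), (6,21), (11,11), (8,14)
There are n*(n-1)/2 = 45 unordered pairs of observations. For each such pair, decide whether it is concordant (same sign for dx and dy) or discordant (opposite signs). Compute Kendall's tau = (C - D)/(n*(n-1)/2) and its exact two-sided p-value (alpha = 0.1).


Step 1: Enumerate the 45 unordered pairs (i,j) with i<j and classify each by sign(x_j-x_i) * sign(y_j-y_i).
  (1,2):dx=-6,dy=+11->D; (1,3):dx=-7,dy=+8->D; (1,4):dx=+3,dy=+1->C; (1,5):dx=-8,dy=+3->D
  (1,6):dx=-1,dy=-2->C; (1,7):dx=-5,dy=+14->D; (1,8):dx=-4,dy=+16->D; (1,9):dx=+1,dy=+6->C
  (1,10):dx=-2,dy=+9->D; (2,3):dx=-1,dy=-3->C; (2,4):dx=+9,dy=-10->D; (2,5):dx=-2,dy=-8->C
  (2,6):dx=+5,dy=-13->D; (2,7):dx=+1,dy=+3->C; (2,8):dx=+2,dy=+5->C; (2,9):dx=+7,dy=-5->D
  (2,10):dx=+4,dy=-2->D; (3,4):dx=+10,dy=-7->D; (3,5):dx=-1,dy=-5->C; (3,6):dx=+6,dy=-10->D
  (3,7):dx=+2,dy=+6->C; (3,8):dx=+3,dy=+8->C; (3,9):dx=+8,dy=-2->D; (3,10):dx=+5,dy=+1->C
  (4,5):dx=-11,dy=+2->D; (4,6):dx=-4,dy=-3->C; (4,7):dx=-8,dy=+13->D; (4,8):dx=-7,dy=+15->D
  (4,9):dx=-2,dy=+5->D; (4,10):dx=-5,dy=+8->D; (5,6):dx=+7,dy=-5->D; (5,7):dx=+3,dy=+11->C
  (5,8):dx=+4,dy=+13->C; (5,9):dx=+9,dy=+3->C; (5,10):dx=+6,dy=+6->C; (6,7):dx=-4,dy=+16->D
  (6,8):dx=-3,dy=+18->D; (6,9):dx=+2,dy=+8->C; (6,10):dx=-1,dy=+11->D; (7,8):dx=+1,dy=+2->C
  (7,9):dx=+6,dy=-8->D; (7,10):dx=+3,dy=-5->D; (8,9):dx=+5,dy=-10->D; (8,10):dx=+2,dy=-7->D
  (9,10):dx=-3,dy=+3->D
Step 2: C = 18, D = 27, total pairs = 45.
Step 3: tau = (C - D)/(n(n-1)/2) = (18 - 27)/45 = -0.200000.
Step 4: Exact two-sided p-value (enumerate n! = 3628800 permutations of y under H0): p = 0.484313.
Step 5: alpha = 0.1. fail to reject H0.

tau_b = -0.2000 (C=18, D=27), p = 0.484313, fail to reject H0.


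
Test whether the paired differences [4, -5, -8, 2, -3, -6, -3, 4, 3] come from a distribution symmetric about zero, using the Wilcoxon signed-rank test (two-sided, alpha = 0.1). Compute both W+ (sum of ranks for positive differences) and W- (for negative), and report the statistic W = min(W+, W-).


Step 1: Drop any zero differences (none here) and take |d_i|.
|d| = [4, 5, 8, 2, 3, 6, 3, 4, 3]
Step 2: Midrank |d_i| (ties get averaged ranks).
ranks: |4|->5.5, |5|->7, |8|->9, |2|->1, |3|->3, |6|->8, |3|->3, |4|->5.5, |3|->3
Step 3: Attach original signs; sum ranks with positive sign and with negative sign.
W+ = 5.5 + 1 + 5.5 + 3 = 15
W- = 7 + 9 + 3 + 8 + 3 = 30
(Check: W+ + W- = 45 should equal n(n+1)/2 = 45.)
Step 4: Test statistic W = min(W+, W-) = 15.
Step 5: Ties in |d|, so use the tie-corrected normal approximation.
        E[W] = n(n+1)/4 = 9*10/4 = 22.5.
        Tie groups: |d|=3 (t=3), |d|=4 (t=2); sum(t^3 - t) = 30.
        Var[W] = n(n+1)(2n+1)/24 - sum(t^3-t)/48 = 1710/24 - 30/48 = 70.625.
        z = (W - E[W]) / sqrt(Var[W]) = (15 - 22.5) / 8.4039 = -0.8924.
        Two-sided p = 2*Phi(z) = 0.372154.
Step 6: alpha = 0.1. fail to reject H0.

W+ = 15, W- = 30, W = min = 15, p = 0.372154, fail to reject H0.


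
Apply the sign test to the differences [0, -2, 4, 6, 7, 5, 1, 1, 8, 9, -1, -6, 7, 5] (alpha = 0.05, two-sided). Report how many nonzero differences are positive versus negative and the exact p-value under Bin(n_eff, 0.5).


Step 1: Discard zero differences. Original n = 14; n_eff = number of nonzero differences = 13.
Nonzero differences (with sign): -2, +4, +6, +7, +5, +1, +1, +8, +9, -1, -6, +7, +5
Step 2: Count signs: positive = 10, negative = 3.
Step 3: Under H0: P(positive) = 0.5, so the number of positives S ~ Bin(13, 0.5).
Step 4: Two-sided exact p-value = sum of Bin(13,0.5) probabilities at or below the observed probability = 0.092285.
Step 5: alpha = 0.05. fail to reject H0.

n_eff = 13, pos = 10, neg = 3, p = 0.092285, fail to reject H0.


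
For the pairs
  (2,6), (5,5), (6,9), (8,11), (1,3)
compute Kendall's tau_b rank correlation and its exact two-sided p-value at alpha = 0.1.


Step 1: Enumerate the 10 unordered pairs (i,j) with i<j and classify each by sign(x_j-x_i) * sign(y_j-y_i).
  (1,2):dx=+3,dy=-1->D; (1,3):dx=+4,dy=+3->C; (1,4):dx=+6,dy=+5->C; (1,5):dx=-1,dy=-3->C
  (2,3):dx=+1,dy=+4->C; (2,4):dx=+3,dy=+6->C; (2,5):dx=-4,dy=-2->C; (3,4):dx=+2,dy=+2->C
  (3,5):dx=-5,dy=-6->C; (4,5):dx=-7,dy=-8->C
Step 2: C = 9, D = 1, total pairs = 10.
Step 3: tau = (C - D)/(n(n-1)/2) = (9 - 1)/10 = 0.800000.
Step 4: Exact two-sided p-value (enumerate n! = 120 permutations of y under H0): p = 0.083333.
Step 5: alpha = 0.1. reject H0.

tau_b = 0.8000 (C=9, D=1), p = 0.083333, reject H0.


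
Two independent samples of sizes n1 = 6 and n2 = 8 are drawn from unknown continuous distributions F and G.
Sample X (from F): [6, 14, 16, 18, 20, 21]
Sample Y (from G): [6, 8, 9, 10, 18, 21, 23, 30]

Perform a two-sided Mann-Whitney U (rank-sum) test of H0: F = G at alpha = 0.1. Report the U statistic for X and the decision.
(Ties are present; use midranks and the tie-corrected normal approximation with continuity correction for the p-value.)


Step 1: Combine and sort all 14 observations; assign midranks.
sorted (value, group): (6,X), (6,Y), (8,Y), (9,Y), (10,Y), (14,X), (16,X), (18,X), (18,Y), (20,X), (21,X), (21,Y), (23,Y), (30,Y)
ranks: 6->1.5, 6->1.5, 8->3, 9->4, 10->5, 14->6, 16->7, 18->8.5, 18->8.5, 20->10, 21->11.5, 21->11.5, 23->13, 30->14
Step 2: Rank sum for X: R1 = 1.5 + 6 + 7 + 8.5 + 10 + 11.5 = 44.5.
Step 3: U_X = R1 - n1(n1+1)/2 = 44.5 - 6*7/2 = 44.5 - 21 = 23.5.
       U_Y = n1*n2 - U_X = 48 - 23.5 = 24.5.
Step 4: Ties are present, so use the tie-corrected normal approximation (with continuity correction) for the p-value.
Step 5: p-value = 1.000000; compare to alpha = 0.1. fail to reject H0.

U_X = 23.5, p = 1.000000, fail to reject H0 at alpha = 0.1.


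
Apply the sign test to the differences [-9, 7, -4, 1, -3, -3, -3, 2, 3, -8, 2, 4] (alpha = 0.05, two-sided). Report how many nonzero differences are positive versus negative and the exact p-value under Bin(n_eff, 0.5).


Step 1: Discard zero differences. Original n = 12; n_eff = number of nonzero differences = 12.
Nonzero differences (with sign): -9, +7, -4, +1, -3, -3, -3, +2, +3, -8, +2, +4
Step 2: Count signs: positive = 6, negative = 6.
Step 3: Under H0: P(positive) = 0.5, so the number of positives S ~ Bin(12, 0.5).
Step 4: Two-sided exact p-value = sum of Bin(12,0.5) probabilities at or below the observed probability = 1.000000.
Step 5: alpha = 0.05. fail to reject H0.

n_eff = 12, pos = 6, neg = 6, p = 1.000000, fail to reject H0.


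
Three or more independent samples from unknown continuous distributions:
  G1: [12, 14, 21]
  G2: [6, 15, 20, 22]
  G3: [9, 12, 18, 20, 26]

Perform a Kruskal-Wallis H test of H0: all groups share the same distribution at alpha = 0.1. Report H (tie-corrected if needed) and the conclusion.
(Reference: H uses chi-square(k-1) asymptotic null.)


Step 1: Combine all N = 12 observations and assign midranks.
sorted (value, group, rank): (6,G2,1), (9,G3,2), (12,G1,3.5), (12,G3,3.5), (14,G1,5), (15,G2,6), (18,G3,7), (20,G2,8.5), (20,G3,8.5), (21,G1,10), (22,G2,11), (26,G3,12)
Step 2: Sum ranks within each group.
R_1 = 18.5 (n_1 = 3)
R_2 = 26.5 (n_2 = 4)
R_3 = 33 (n_3 = 5)
Step 3: H = 12/(N(N+1)) * sum(R_i^2/n_i) - 3(N+1)
     = 12/(12*13) * (18.5^2/3 + 26.5^2/4 + 33^2/5) - 3*13
     = 0.076923 * 507.446 - 39
     = 0.034295.
Step 4: Ties present; correction factor C = 1 - 12/(12^3 - 12) = 0.993007. Corrected H = 0.034295 / 0.993007 = 0.034536.
Step 5: Under H0, H ~ chi^2(2); p-value = 0.982880.
Step 6: alpha = 0.1. fail to reject H0.

H = 0.0345, df = 2, p = 0.982880, fail to reject H0.


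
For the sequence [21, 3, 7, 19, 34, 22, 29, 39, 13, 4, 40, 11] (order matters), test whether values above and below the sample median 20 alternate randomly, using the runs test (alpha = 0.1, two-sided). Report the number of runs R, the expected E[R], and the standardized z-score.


Step 1: Compute median = 20; label A = above, B = below.
Labels in order: ABBBAAAABBAB  (n_A = 6, n_B = 6)
Step 2: Count runs R = 6.
Step 3: Under H0 (random ordering), E[R] = 2*n_A*n_B/(n_A+n_B) + 1 = 2*6*6/12 + 1 = 7.0000.
        Var[R] = 2*n_A*n_B*(2*n_A*n_B - n_A - n_B) / ((n_A+n_B)^2 * (n_A+n_B-1)) = 4320/1584 = 2.7273.
        SD[R] = 1.6514.
Step 4: Continuity-corrected z = (R + 0.5 - E[R]) / SD[R] = (6 + 0.5 - 7.0000) / 1.6514 = -0.3028.
Step 5: Two-sided p-value via normal approximation = 2*(1 - Phi(|z|)) = 0.762069.
Step 6: alpha = 0.1. fail to reject H0.

R = 6, z = -0.3028, p = 0.762069, fail to reject H0.


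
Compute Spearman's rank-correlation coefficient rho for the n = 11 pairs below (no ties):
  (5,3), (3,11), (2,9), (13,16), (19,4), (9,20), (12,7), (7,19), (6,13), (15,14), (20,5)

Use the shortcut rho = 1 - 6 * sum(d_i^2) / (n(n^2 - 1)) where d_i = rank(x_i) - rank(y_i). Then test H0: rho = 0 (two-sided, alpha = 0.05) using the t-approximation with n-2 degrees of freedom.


Step 1: Rank x and y separately (midranks; no ties here).
rank(x): 5->3, 3->2, 2->1, 13->8, 19->10, 9->6, 12->7, 7->5, 6->4, 15->9, 20->11
rank(y): 3->1, 11->6, 9->5, 16->9, 4->2, 20->11, 7->4, 19->10, 13->7, 14->8, 5->3
Step 2: d_i = R_x(i) - R_y(i); compute d_i^2.
  (3-1)^2=4, (2-6)^2=16, (1-5)^2=16, (8-9)^2=1, (10-2)^2=64, (6-11)^2=25, (7-4)^2=9, (5-10)^2=25, (4-7)^2=9, (9-8)^2=1, (11-3)^2=64
sum(d^2) = 234.
Step 3: rho = 1 - 6*234 / (11*(11^2 - 1)) = 1 - 1404/1320 = -0.063636.
Step 4: Under H0, t = rho * sqrt((n-2)/(1-rho^2)) = -0.1913 ~ t(9).
Step 5: Two-sided p-value from the t-distribution with 9 df = 0.852539.
Step 6: alpha = 0.05. fail to reject H0.

rho = -0.0636, p = 0.852539, fail to reject H0 at alpha = 0.05.


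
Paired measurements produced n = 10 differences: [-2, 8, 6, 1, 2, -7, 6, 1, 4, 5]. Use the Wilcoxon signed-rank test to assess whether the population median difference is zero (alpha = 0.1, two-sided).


Step 1: Drop any zero differences (none here) and take |d_i|.
|d| = [2, 8, 6, 1, 2, 7, 6, 1, 4, 5]
Step 2: Midrank |d_i| (ties get averaged ranks).
ranks: |2|->3.5, |8|->10, |6|->7.5, |1|->1.5, |2|->3.5, |7|->9, |6|->7.5, |1|->1.5, |4|->5, |5|->6
Step 3: Attach original signs; sum ranks with positive sign and with negative sign.
W+ = 10 + 7.5 + 1.5 + 3.5 + 7.5 + 1.5 + 5 + 6 = 42.5
W- = 3.5 + 9 = 12.5
(Check: W+ + W- = 55 should equal n(n+1)/2 = 55.)
Step 4: Test statistic W = min(W+, W-) = 12.5.
Step 5: Ties in |d|, so use the tie-corrected normal approximation.
        E[W] = n(n+1)/4 = 10*11/4 = 27.5.
        Tie groups: |d|=1 (t=2), |d|=2 (t=2), |d|=6 (t=2); sum(t^3 - t) = 18.
        Var[W] = n(n+1)(2n+1)/24 - sum(t^3-t)/48 = 2310/24 - 18/48 = 95.875.
        z = (W - E[W]) / sqrt(Var[W]) = (12.5 - 27.5) / 9.7916 = -1.5319.
        Two-sided p = 2*Phi(z) = 0.125540.
Step 6: alpha = 0.1. fail to reject H0.

W+ = 42.5, W- = 12.5, W = min = 12.5, p = 0.125540, fail to reject H0.


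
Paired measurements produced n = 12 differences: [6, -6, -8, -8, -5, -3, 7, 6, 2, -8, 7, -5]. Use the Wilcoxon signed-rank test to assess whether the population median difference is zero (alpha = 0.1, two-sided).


Step 1: Drop any zero differences (none here) and take |d_i|.
|d| = [6, 6, 8, 8, 5, 3, 7, 6, 2, 8, 7, 5]
Step 2: Midrank |d_i| (ties get averaged ranks).
ranks: |6|->6, |6|->6, |8|->11, |8|->11, |5|->3.5, |3|->2, |7|->8.5, |6|->6, |2|->1, |8|->11, |7|->8.5, |5|->3.5
Step 3: Attach original signs; sum ranks with positive sign and with negative sign.
W+ = 6 + 8.5 + 6 + 1 + 8.5 = 30
W- = 6 + 11 + 11 + 3.5 + 2 + 11 + 3.5 = 48
(Check: W+ + W- = 78 should equal n(n+1)/2 = 78.)
Step 4: Test statistic W = min(W+, W-) = 30.
Step 5: Ties in |d|, so use the tie-corrected normal approximation.
        E[W] = n(n+1)/4 = 12*13/4 = 39.
        Tie groups: |d|=5 (t=2), |d|=6 (t=3), |d|=7 (t=2), |d|=8 (t=3); sum(t^3 - t) = 60.
        Var[W] = n(n+1)(2n+1)/24 - sum(t^3-t)/48 = 3900/24 - 60/48 = 161.25.
        z = (W - E[W]) / sqrt(Var[W]) = (30 - 39) / 12.6984 = -0.7087.
        Two-sided p = 2*Phi(z) = 0.478480.
Step 6: alpha = 0.1. fail to reject H0.

W+ = 30, W- = 48, W = min = 30, p = 0.478480, fail to reject H0.


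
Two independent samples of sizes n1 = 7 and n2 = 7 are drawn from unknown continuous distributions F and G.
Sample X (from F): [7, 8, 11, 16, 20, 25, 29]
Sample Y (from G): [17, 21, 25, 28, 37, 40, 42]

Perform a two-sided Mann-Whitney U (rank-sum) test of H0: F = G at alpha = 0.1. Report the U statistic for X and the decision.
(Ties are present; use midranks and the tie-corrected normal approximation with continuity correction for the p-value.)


Step 1: Combine and sort all 14 observations; assign midranks.
sorted (value, group): (7,X), (8,X), (11,X), (16,X), (17,Y), (20,X), (21,Y), (25,X), (25,Y), (28,Y), (29,X), (37,Y), (40,Y), (42,Y)
ranks: 7->1, 8->2, 11->3, 16->4, 17->5, 20->6, 21->7, 25->8.5, 25->8.5, 28->10, 29->11, 37->12, 40->13, 42->14
Step 2: Rank sum for X: R1 = 1 + 2 + 3 + 4 + 6 + 8.5 + 11 = 35.5.
Step 3: U_X = R1 - n1(n1+1)/2 = 35.5 - 7*8/2 = 35.5 - 28 = 7.5.
       U_Y = n1*n2 - U_X = 49 - 7.5 = 41.5.
Step 4: Ties are present, so use the tie-corrected normal approximation (with continuity correction) for the p-value.
Step 5: p-value = 0.034806; compare to alpha = 0.1. reject H0.

U_X = 7.5, p = 0.034806, reject H0 at alpha = 0.1.
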